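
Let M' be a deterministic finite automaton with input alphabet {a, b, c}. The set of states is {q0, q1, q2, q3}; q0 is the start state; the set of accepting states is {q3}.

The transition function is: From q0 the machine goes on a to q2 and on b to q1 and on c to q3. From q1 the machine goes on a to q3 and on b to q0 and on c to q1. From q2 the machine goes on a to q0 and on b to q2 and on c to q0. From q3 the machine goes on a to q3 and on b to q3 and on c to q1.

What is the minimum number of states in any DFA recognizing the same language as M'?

4

Initial partition by acceptance: {q3} | {q0,q1,q2}.
Refine {q0,q1,q2} on symbol a: members go to different blocks, giving {q0,q2} and {q1}.
Split {q0,q2} by δ(·,b) → {q0} and {q2}.
No further refinement is possible. Final partition (4 blocks): {q3} | {q0} | {q1} | {q2}.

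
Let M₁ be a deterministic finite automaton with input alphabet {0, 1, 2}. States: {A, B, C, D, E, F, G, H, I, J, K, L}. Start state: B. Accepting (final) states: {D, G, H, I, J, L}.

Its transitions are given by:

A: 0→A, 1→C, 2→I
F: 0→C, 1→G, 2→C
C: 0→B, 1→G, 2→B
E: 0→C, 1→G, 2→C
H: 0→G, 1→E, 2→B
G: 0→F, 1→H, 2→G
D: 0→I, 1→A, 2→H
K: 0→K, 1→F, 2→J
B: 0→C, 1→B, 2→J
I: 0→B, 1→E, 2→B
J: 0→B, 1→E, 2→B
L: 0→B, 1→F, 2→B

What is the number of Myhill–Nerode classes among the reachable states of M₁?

6

First remove the unreachable states {A,D,I,K,L}; 7 states remain.
P0 = {G,H,J} | {B,C,E,F}.
Refine {G,H,J} on symbol 0: members go to different blocks, giving {G,J} and {H}.
Split {G,J} by δ(·,1) → {G} and {J}.
On input 1, block {B,C,E,F} splits into {C,E,F} and {B}.
On input 0, block {C,E,F} splits into {E,F} and {C}.
Stable partition: {G} | {E,F} | {H} | {J} | {B} | {C} — 6 equivalence classes.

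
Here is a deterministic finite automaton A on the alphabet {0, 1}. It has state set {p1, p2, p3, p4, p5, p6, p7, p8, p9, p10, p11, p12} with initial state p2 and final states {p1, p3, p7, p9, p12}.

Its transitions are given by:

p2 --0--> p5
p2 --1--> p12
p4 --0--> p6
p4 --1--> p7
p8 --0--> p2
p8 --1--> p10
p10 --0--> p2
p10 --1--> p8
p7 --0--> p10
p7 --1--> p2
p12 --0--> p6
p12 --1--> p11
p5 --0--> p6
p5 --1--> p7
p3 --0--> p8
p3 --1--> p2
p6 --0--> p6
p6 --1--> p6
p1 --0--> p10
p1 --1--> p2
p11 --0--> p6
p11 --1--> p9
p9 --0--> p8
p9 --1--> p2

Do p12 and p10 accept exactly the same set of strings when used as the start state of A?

Reachable states from the start: {p2,p5,p6,p7,p8,p9,p10,p11,p12}. Unreachable: {p1,p3,p4} — drop them.
Initial partition by acceptance: {p7,p9,p12} | {p2,p5,p6,p8,p10,p11}.
Refine {p2,p5,p6,p8,p10,p11} on symbol 1: members go to different blocks, giving {p2,p5,p11} and {p6,p8,p10}.
Split {p2,p5,p11} by δ(·,0) → {p5,p11} and {p2}.
Refine {p7,p9,p12} on symbol 1: members go to different blocks, giving {p7,p9} and {p12}.
Refine {p6,p8,p10} on symbol 0: members go to different blocks, giving {p8,p10} and {p6}.
No further refinement is possible. Final partition (6 blocks): {p7,p9} | {p5,p11} | {p8,p10} | {p2} | {p12} | {p6}.
p12 and p10 end up in different blocks, so they are distinguishable. For instance, the string 'ε' is accepted from only p12.

No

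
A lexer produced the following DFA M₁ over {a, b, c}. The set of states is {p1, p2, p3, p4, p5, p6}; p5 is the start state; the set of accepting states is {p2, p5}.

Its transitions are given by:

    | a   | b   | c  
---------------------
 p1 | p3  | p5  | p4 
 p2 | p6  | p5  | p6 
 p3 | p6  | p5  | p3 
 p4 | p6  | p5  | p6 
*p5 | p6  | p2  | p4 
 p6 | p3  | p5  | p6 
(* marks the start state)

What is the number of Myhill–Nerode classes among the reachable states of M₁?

Reachable states from the start: {p2,p3,p4,p5,p6}. Unreachable: {p1} — drop them.
Initial partition by acceptance: {p2,p5} | {p3,p4,p6}.
Stable partition: {p2,p5} | {p3,p4,p6} — 2 equivalence classes.

2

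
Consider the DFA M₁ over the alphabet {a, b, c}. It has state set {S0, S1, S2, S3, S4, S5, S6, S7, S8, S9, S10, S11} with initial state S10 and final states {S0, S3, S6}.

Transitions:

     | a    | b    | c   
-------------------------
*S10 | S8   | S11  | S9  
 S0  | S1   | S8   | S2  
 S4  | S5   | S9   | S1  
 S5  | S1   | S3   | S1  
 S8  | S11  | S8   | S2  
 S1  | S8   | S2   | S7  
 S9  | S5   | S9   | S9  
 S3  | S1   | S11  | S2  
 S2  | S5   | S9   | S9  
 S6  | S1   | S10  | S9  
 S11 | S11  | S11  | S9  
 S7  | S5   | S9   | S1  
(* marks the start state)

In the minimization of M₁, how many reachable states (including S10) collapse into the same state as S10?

Reachable states from the start: {S1,S2,S3,S5,S7,S8,S9,S10,S11}. Unreachable: {S0,S4,S6} — drop them.
Initial partition by acceptance: {S3} | {S1,S2,S5,S7,S8,S9,S10,S11}.
On input b, block {S1,S2,S5,S7,S8,S9,S10,S11} splits into {S1,S2,S7,S8,S9,S10,S11} and {S5}.
On input a, block {S1,S2,S7,S8,S9,S10,S11} splits into {S1,S8,S10,S11} and {S2,S7,S9}.
On input b, block {S1,S8,S10,S11} splits into {S8,S10,S11} and {S1}.
Refine {S2,S7,S9} on symbol c: members go to different blocks, giving {S2,S9} and {S7}.
The partition is now stable with 6 blocks: {S3} | {S8,S10,S11} | {S5} | {S2,S9} | {S1} | {S7}.
State S10 belongs to the block {S8,S10,S11}, which has 3 states.

3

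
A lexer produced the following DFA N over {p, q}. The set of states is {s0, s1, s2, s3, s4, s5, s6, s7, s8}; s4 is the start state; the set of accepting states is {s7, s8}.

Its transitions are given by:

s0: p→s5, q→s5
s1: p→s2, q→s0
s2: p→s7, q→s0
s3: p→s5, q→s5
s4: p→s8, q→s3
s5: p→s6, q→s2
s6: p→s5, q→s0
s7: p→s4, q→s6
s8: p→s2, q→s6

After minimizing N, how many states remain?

5

Reachable states from the start: {s0,s2,s3,s4,s5,s6,s7,s8}. Unreachable: {s1} — drop them.
Initial partition by acceptance: {s7,s8} | {s0,s2,s3,s4,s5,s6}.
Split {s0,s2,s3,s4,s5,s6} by δ(·,p) → {s0,s3,s5,s6} and {s2,s4}.
On input q, block {s0,s3,s5,s6} splits into {s0,s3,s6} and {s5}.
Split {s0,s3,s6} by δ(·,q) → {s0,s3} and {s6}.
The partition is now stable with 5 blocks: {s7,s8} | {s0,s3} | {s2,s4} | {s5} | {s6}.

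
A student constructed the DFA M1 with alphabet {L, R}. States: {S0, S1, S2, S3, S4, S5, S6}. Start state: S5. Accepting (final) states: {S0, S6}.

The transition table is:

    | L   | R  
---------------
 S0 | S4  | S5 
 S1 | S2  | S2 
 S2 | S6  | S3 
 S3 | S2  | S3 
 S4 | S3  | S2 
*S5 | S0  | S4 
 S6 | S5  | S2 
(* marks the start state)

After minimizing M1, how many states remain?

First remove the unreachable states {S1}; 6 states remain.
Initial partition by acceptance: {S0,S6} | {S2,S3,S4,S5}.
Split {S2,S3,S4,S5} by δ(·,L) → {S2,S5} and {S3,S4}.
Refine {S0,S6} on symbol L: members go to different blocks, giving {S0} and {S6}.
Refine {S2,S5} on symbol L: members go to different blocks, giving {S2} and {S5}.
Refine {S3,S4} on symbol L: members go to different blocks, giving {S3} and {S4}.
No further refinement is possible. Final partition (6 blocks): {S0} | {S2} | {S3} | {S6} | {S5} | {S4}.

6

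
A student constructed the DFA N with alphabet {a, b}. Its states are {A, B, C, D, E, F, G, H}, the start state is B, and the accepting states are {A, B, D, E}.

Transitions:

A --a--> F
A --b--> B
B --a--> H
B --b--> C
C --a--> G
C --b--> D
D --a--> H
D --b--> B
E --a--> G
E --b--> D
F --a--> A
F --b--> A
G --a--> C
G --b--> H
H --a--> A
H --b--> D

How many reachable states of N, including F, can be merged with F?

2

Reachable states from the start: {A,B,C,D,F,G,H}. Unreachable: {E} — drop them.
Start with accepting vs non-accepting: {A,B,D} | {C,F,G,H}.
Split {A,B,D} by δ(·,b) → {A,D} and {B}.
Refine {C,F,G,H} on symbol a: members go to different blocks, giving {C,G} and {F,H}.
Split {C,G} by δ(·,b) → {C} and {G}.
Stable partition: {A,D} | {C} | {B} | {F,H} | {G} — 5 equivalence classes.
The equivalence class containing F is {F,H}, of size 2.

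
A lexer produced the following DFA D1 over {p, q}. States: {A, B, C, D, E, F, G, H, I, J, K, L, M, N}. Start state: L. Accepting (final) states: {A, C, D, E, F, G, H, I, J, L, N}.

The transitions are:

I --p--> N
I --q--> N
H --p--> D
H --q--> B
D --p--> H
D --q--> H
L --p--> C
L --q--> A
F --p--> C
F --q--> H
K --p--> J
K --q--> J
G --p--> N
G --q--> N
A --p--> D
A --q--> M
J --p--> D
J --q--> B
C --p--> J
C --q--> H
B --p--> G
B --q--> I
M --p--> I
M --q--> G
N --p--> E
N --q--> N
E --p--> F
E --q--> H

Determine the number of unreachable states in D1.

No path from L leads to K; the other 13 states are all reachable.

1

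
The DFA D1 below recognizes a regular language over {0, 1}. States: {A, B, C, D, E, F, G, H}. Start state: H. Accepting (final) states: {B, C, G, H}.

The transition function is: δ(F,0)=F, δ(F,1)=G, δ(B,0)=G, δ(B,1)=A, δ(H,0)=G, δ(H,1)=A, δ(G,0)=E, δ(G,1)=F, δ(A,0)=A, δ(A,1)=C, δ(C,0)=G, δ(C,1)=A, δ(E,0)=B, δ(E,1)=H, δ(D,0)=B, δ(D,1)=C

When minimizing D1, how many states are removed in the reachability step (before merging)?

BFS from H reaches {A, B, C, E, F, G, H}; the 1 state(s) D are never visited.

1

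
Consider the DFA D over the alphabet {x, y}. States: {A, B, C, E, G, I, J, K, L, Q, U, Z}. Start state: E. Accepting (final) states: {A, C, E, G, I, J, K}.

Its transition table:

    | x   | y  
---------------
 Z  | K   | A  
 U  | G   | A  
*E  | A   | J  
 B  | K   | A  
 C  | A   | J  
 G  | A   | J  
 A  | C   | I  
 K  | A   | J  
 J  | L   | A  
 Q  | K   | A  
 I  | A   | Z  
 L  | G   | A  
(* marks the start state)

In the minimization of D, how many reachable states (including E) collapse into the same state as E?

4

States {B,Q,U} cannot be reached from the start state, so discard them.
P0 = {A,C,E,G,I,J,K} | {L,Z}.
On input x, block {A,C,E,G,I,J,K} splits into {A,C,E,G,I,K} and {J}.
Split {A,C,E,G,I,K} by δ(·,y) → {C,E,G,K} and {I} and {A}.
The partition is now stable with 5 blocks: {C,E,G,K} | {L,Z} | {J} | {I} | {A}.
The equivalence class containing E is {C,E,G,K}, of size 4.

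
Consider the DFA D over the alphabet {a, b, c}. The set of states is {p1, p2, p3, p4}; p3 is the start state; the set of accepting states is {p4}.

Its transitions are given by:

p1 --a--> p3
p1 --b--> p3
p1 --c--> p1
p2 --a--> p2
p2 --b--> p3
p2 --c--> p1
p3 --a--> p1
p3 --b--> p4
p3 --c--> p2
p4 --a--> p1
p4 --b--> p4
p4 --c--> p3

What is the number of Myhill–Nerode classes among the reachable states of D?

4

P0 = {p4} | {p1,p2,p3}.
Refine {p1,p2,p3} on symbol b: members go to different blocks, giving {p1,p2} and {p3}.
Split {p1,p2} by δ(·,a) → {p1} and {p2}.
No further refinement is possible. Final partition (4 blocks): {p4} | {p1} | {p3} | {p2}.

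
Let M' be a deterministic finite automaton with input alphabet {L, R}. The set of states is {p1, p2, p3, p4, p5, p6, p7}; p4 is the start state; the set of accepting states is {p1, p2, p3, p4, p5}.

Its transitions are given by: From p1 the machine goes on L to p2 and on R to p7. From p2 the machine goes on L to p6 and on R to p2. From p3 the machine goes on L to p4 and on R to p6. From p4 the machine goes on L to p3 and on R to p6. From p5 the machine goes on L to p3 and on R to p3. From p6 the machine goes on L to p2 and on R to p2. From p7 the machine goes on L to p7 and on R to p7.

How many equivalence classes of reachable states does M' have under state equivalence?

States {p1,p5,p7} cannot be reached from the start state, so discard them.
Start with accepting vs non-accepting: {p2,p3,p4} | {p6}.
Refine {p2,p3,p4} on symbol L: members go to different blocks, giving {p3,p4} and {p2}.
No further refinement is possible. Final partition (3 blocks): {p3,p4} | {p6} | {p2}.

3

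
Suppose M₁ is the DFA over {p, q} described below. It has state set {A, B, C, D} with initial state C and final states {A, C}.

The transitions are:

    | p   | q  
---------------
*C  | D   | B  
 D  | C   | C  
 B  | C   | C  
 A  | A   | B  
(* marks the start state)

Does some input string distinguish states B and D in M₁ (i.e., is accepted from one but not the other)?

No

States {A} cannot be reached from the start state, so discard them.
Initial partition by acceptance: {C} | {B,D}.
Stable partition: {C} | {B,D} — 2 equivalence classes.
B and D lie in the same block of the stable partition, so they are equivalent — no string distinguishes them.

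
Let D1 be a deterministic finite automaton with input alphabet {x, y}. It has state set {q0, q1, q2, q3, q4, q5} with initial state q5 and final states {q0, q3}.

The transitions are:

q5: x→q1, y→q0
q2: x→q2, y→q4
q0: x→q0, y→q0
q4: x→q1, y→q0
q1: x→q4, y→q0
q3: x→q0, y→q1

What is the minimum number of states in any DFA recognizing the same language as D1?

Reachable states from the start: {q0,q1,q4,q5}. Unreachable: {q2,q3} — drop them.
Start with accepting vs non-accepting: {q0} | {q1,q4,q5}.
Stable partition: {q0} | {q1,q4,q5} — 2 equivalence classes.

2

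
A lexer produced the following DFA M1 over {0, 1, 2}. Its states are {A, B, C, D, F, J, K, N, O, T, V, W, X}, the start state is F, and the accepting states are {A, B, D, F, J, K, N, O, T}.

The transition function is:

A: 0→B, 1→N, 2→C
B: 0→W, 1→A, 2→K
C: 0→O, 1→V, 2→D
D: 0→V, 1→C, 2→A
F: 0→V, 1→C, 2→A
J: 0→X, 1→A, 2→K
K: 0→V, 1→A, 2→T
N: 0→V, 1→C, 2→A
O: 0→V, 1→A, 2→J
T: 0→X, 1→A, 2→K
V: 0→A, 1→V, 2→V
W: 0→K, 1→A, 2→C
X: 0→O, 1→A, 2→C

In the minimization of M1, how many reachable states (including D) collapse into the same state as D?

3

Every state is reachable, so we keep all 13.
Start with accepting vs non-accepting: {A,B,D,F,J,K,N,O,T} | {C,V,W,X}.
Split {A,B,D,F,J,K,N,O,T} by δ(·,0) → {B,D,F,J,K,N,O,T} and {A}.
Refine {B,D,F,J,K,N,O,T} on symbol 1: members go to different blocks, giving {B,J,K,O,T} and {D,F,N}.
Refine {C,V,W,X} on symbol 0: members go to different blocks, giving {C,W,X} and {V}.
On input 0, block {B,J,K,O,T} splits into {B,J,T} and {K,O}.
Split {C,W,X} by δ(·,1) → {W,X} and {C}.
Stable partition: {B,J,T} | {W,X} | {A} | {D,F,N} | {V} | {K,O} | {C} — 7 equivalence classes.
The equivalence class containing D is {D,F,N}, of size 3.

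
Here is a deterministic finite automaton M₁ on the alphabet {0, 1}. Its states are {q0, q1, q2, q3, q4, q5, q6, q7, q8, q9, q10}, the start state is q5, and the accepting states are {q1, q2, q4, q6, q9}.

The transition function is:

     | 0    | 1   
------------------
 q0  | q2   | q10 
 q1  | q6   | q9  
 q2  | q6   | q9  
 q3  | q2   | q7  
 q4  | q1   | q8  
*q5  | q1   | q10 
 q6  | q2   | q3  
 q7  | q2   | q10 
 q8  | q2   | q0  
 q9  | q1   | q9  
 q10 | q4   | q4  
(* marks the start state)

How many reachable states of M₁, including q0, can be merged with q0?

3

P0 = {q1,q2,q4,q6,q9} | {q0,q3,q5,q7,q8,q10}.
Refine {q1,q2,q4,q6,q9} on symbol 1: members go to different blocks, giving {q1,q2,q9} and {q4,q6}.
Split {q1,q2,q9} by δ(·,0) → {q1,q2} and {q9}.
Split {q0,q3,q5,q7,q8,q10} by δ(·,0) → {q0,q3,q5,q7,q8} and {q10}.
Split {q0,q3,q5,q7,q8} by δ(·,1) → {q0,q5,q7} and {q3,q8}.
No further refinement is possible. Final partition (6 blocks): {q1,q2} | {q0,q5,q7} | {q4,q6} | {q9} | {q10} | {q3,q8}.
The equivalence class containing q0 is {q0,q5,q7}, of size 3.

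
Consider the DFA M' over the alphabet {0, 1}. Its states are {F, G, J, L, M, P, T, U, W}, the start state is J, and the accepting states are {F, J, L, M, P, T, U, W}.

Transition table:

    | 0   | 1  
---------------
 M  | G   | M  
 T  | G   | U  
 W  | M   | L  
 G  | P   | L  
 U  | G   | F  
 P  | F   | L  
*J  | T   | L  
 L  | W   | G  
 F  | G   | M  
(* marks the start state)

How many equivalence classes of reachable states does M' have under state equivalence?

Every state is reachable, so we keep all 9.
Start with accepting vs non-accepting: {F,J,L,M,P,T,U,W} | {G}.
Refine {F,J,L,M,P,T,U,W} on symbol 0: members go to different blocks, giving {J,L,P,W} and {F,M,T,U}.
Refine {J,L,P,W} on symbol 0: members go to different blocks, giving {J,P,W} and {L}.
The partition is now stable with 4 blocks: {J,P,W} | {G} | {F,M,T,U} | {L}.

4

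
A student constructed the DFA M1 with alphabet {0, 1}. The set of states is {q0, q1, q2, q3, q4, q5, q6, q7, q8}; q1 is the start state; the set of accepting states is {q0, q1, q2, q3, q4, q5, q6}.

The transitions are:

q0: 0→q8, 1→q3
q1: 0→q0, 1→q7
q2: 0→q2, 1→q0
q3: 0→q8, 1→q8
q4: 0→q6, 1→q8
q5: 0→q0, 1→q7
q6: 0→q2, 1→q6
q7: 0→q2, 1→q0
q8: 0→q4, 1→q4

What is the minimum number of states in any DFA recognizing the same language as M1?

First remove the unreachable states {q5}; 8 states remain.
P0 = {q0,q1,q2,q3,q4,q6} | {q7,q8}.
On input 0, block {q0,q1,q2,q3,q4,q6} splits into {q1,q2,q4,q6} and {q0,q3}.
Refine {q1,q2,q4,q6} on symbol 0: members go to different blocks, giving {q2,q4,q6} and {q1}.
On input 1, block {q2,q4,q6} splits into {q2} and {q4} and {q6}.
On input 0, block {q7,q8} splits into {q7} and {q8}.
Refine {q0,q3} on symbol 1: members go to different blocks, giving {q0} and {q3}.
Stable partition: {q2} | {q7} | {q0} | {q1} | {q4} | {q6} | {q8} | {q3} — 8 equivalence classes.

8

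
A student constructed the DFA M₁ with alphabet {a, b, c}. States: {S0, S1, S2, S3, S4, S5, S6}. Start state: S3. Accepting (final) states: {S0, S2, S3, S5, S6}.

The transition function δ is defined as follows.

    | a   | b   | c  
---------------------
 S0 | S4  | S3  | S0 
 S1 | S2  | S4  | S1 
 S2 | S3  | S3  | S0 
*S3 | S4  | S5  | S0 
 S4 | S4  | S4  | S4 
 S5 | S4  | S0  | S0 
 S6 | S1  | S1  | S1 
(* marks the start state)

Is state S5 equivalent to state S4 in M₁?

No

States {S1,S2,S6} cannot be reached from the start state, so discard them.
Initial partition by acceptance: {S0,S3,S5} | {S4}.
The partition is now stable with 2 blocks: {S0,S3,S5} | {S4}.
S5 and S4 end up in different blocks, so they are distinguishable. For instance, the string 'ε' is accepted from only S5.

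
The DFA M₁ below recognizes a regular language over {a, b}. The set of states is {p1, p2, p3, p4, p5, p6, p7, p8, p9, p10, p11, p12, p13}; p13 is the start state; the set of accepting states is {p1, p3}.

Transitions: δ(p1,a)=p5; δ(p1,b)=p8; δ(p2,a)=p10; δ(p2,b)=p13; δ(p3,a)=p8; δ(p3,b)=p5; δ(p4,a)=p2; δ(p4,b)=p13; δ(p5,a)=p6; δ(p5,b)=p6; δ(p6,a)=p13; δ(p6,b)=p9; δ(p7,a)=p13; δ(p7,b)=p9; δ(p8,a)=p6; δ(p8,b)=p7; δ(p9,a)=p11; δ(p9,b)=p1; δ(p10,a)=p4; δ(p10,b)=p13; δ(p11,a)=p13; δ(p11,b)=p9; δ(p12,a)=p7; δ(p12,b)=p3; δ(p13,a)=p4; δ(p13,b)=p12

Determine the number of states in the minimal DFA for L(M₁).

Every state is reachable, so we keep all 13.
P0 = {p1,p3} | {p2,p4,p5,p6,p7,p8,p9,p10,p11,p12,p13}.
On input b, block {p2,p4,p5,p6,p7,p8,p9,p10,p11,p12,p13} splits into {p2,p4,p5,p6,p7,p8,p10,p11,p13} and {p9,p12}.
On input b, block {p2,p4,p5,p6,p7,p8,p10,p11,p13} splits into {p2,p4,p5,p8,p10} and {p6,p7,p11,p13}.
Refine {p2,p4,p5,p8,p10} on symbol a: members go to different blocks, giving {p2,p4,p10} and {p5,p8}.
Refine {p6,p7,p11,p13} on symbol a: members go to different blocks, giving {p6,p7,p11} and {p13}.
The partition is now stable with 6 blocks: {p1,p3} | {p2,p4,p10} | {p9,p12} | {p6,p7,p11} | {p5,p8} | {p13}.

6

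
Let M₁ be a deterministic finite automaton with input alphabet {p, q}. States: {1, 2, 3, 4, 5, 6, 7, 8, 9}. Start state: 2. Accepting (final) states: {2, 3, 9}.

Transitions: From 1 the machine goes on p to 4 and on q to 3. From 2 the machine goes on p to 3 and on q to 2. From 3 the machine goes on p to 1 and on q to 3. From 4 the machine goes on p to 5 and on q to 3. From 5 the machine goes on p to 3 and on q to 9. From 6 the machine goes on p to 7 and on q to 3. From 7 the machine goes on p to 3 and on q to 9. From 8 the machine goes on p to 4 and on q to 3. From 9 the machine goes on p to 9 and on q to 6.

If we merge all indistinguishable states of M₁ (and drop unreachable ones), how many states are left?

6

States {8} cannot be reached from the start state, so discard them.
Initial partition by acceptance: {2,3,9} | {1,4,5,6,7}.
On input p, block {2,3,9} splits into {2,9} and {3}.
On input p, block {2,9} splits into {2} and {9}.
Split {1,4,5,6,7} by δ(·,p) → {1,4,6} and {5,7}.
Refine {1,4,6} on symbol p: members go to different blocks, giving {4,6} and {1}.
Stable partition: {2} | {4,6} | {3} | {9} | {5,7} | {1} — 6 equivalence classes.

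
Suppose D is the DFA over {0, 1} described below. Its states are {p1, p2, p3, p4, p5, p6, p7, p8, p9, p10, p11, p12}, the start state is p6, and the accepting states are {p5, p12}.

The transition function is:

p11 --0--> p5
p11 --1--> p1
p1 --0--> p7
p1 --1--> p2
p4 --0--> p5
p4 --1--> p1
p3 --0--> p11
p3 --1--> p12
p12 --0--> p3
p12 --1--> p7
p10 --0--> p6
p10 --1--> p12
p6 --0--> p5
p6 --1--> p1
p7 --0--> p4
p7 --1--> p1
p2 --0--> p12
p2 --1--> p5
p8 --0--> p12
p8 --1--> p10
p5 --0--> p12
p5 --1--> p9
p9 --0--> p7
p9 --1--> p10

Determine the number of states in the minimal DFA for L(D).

States {p8} cannot be reached from the start state, so discard them.
Initial partition by acceptance: {p5,p12} | {p1,p2,p3,p4,p6,p7,p9,p10,p11}.
Split {p5,p12} by δ(·,0) → {p5} and {p12}.
Refine {p1,p2,p3,p4,p6,p7,p9,p10,p11} on symbol 0: members go to different blocks, giving {p1,p3,p7,p9,p10} and {p4,p6,p11} and {p2}.
On input 0, block {p1,p3,p7,p9,p10} splits into {p3,p7,p10} and {p1,p9}.
Refine {p3,p7,p10} on symbol 1: members go to different blocks, giving {p3,p10} and {p7}.
Split {p1,p9} by δ(·,1) → {p1} and {p9}.
Stable partition: {p5} | {p3,p10} | {p12} | {p4,p6,p11} | {p2} | {p1} | {p7} | {p9} — 8 equivalence classes.

8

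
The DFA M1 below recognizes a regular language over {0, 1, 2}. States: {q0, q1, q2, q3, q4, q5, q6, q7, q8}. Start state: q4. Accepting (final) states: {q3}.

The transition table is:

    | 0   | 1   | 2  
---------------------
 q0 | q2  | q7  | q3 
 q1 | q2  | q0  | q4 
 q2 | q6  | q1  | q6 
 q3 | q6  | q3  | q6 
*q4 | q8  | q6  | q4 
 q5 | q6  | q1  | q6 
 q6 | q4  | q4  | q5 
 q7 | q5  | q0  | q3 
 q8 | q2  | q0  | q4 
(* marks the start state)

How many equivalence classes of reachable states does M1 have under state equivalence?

6

All states are reachable from the start state.
P0 = {q3} | {q0,q1,q2,q4,q5,q6,q7,q8}.
On input 2, block {q0,q1,q2,q4,q5,q6,q7,q8} splits into {q1,q2,q4,q5,q6,q8} and {q0,q7}.
Refine {q1,q2,q4,q5,q6,q8} on symbol 1: members go to different blocks, giving {q2,q4,q5,q6} and {q1,q8}.
On input 0, block {q2,q4,q5,q6} splits into {q2,q5,q6} and {q4}.
Refine {q2,q5,q6} on symbol 0: members go to different blocks, giving {q2,q5} and {q6}.
The partition is now stable with 6 blocks: {q3} | {q2,q5} | {q0,q7} | {q1,q8} | {q4} | {q6}.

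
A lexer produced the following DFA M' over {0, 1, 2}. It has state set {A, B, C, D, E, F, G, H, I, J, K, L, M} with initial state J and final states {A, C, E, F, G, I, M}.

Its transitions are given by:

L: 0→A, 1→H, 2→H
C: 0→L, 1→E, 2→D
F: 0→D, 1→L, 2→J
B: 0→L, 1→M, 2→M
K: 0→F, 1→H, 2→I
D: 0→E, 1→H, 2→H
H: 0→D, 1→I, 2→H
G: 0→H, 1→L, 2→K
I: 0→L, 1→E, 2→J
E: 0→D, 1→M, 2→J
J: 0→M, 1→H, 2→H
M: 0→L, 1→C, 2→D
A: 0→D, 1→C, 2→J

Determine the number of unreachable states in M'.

4

No path from J leads to B, F, G, K; the other 9 states are all reachable.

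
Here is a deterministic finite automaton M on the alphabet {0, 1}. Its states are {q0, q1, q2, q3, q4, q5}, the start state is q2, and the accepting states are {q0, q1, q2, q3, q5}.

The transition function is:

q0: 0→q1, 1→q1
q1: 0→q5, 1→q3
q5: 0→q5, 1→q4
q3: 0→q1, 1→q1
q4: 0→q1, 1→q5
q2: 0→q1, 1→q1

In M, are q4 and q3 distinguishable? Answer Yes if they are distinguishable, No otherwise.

First remove the unreachable states {q0}; 5 states remain.
Start with accepting vs non-accepting: {q1,q2,q3,q5} | {q4}.
Split {q1,q2,q3,q5} by δ(·,1) → {q1,q2,q3} and {q5}.
Refine {q1,q2,q3} on symbol 0: members go to different blocks, giving {q2,q3} and {q1}.
Stable partition: {q2,q3} | {q4} | {q5} | {q1} — 4 equivalence classes.
q4 and q3 end up in different blocks, so they are distinguishable. For instance, the string 'ε' is accepted from only q3.

Yes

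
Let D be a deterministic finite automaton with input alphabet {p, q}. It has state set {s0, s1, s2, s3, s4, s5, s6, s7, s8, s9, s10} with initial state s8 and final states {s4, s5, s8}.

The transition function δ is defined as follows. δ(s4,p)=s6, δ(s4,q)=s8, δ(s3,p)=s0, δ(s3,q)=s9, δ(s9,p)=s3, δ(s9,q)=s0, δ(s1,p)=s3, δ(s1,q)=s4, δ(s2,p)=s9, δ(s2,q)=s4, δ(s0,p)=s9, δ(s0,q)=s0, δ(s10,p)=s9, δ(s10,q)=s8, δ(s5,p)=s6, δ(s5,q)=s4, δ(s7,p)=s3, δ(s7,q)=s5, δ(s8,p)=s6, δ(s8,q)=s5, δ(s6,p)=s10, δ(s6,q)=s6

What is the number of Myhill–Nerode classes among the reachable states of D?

4

States {s1,s2,s7} cannot be reached from the start state, so discard them.
Start with accepting vs non-accepting: {s4,s5,s8} | {s0,s3,s6,s9,s10}.
Split {s0,s3,s6,s9,s10} by δ(·,q) → {s0,s3,s6,s9} and {s10}.
On input p, block {s0,s3,s6,s9} splits into {s0,s3,s9} and {s6}.
No further refinement is possible. Final partition (4 blocks): {s4,s5,s8} | {s0,s3,s9} | {s10} | {s6}.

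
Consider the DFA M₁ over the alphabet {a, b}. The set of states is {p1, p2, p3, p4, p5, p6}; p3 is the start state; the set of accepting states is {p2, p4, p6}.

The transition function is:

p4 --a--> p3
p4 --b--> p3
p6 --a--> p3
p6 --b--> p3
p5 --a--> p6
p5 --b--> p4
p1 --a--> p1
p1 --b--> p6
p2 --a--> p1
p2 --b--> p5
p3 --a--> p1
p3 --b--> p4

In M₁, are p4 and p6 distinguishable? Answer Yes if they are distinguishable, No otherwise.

States {p2,p5} cannot be reached from the start state, so discard them.
Start with accepting vs non-accepting: {p4,p6} | {p1,p3}.
No further refinement is possible. Final partition (2 blocks): {p4,p6} | {p1,p3}.
p4 and p6 lie in the same block of the stable partition, so they are equivalent — no string distinguishes them.

No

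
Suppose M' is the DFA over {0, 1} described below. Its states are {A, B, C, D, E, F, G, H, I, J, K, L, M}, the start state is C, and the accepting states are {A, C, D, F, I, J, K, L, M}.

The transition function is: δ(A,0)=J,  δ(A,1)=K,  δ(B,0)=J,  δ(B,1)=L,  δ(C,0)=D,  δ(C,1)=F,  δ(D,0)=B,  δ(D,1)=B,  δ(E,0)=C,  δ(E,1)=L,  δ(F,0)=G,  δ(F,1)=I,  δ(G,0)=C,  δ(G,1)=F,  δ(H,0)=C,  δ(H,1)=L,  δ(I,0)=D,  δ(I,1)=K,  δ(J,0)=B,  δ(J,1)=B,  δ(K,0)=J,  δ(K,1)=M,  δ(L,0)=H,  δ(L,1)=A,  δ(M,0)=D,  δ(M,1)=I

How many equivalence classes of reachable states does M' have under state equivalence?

6

States {E} cannot be reached from the start state, so discard them.
P0 = {A,C,D,F,I,J,K,L,M} | {B,G,H}.
Refine {A,C,D,F,I,J,K,L,M} on symbol 0: members go to different blocks, giving {A,C,I,K,M} and {D,F,J,L}.
Split {A,C,I,K,M} by δ(·,1) → {A,I,K,M} and {C}.
On input 0, block {B,G,H} splits into {G,H} and {B}.
On input 0, block {D,F,J,L} splits into {D,J} and {F,L}.
Stable partition: {A,I,K,M} | {G,H} | {D,J} | {C} | {B} | {F,L} — 6 equivalence classes.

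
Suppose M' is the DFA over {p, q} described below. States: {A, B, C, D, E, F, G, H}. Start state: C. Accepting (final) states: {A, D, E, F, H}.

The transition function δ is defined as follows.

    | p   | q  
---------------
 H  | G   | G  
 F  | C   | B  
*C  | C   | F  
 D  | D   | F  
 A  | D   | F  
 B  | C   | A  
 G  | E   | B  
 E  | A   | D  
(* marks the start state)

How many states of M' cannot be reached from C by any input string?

Starting at C and following transitions, the reachable set is {A, B, C, D, F}. That leaves E, G, H unreachable — 3 in total.

3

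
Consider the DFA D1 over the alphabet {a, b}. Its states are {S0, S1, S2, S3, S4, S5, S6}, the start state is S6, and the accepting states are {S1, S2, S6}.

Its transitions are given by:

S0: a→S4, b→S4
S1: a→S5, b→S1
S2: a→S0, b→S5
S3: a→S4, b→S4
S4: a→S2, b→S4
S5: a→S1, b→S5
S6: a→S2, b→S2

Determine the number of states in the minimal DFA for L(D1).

First remove the unreachable states {S3}; 6 states remain.
P0 = {S1,S2,S6} | {S0,S4,S5}.
Split {S1,S2,S6} by δ(·,a) → {S1,S2} and {S6}.
Refine {S1,S2} on symbol b: members go to different blocks, giving {S1} and {S2}.
Split {S0,S4,S5} by δ(·,a) → {S0} and {S4} and {S5}.
No further refinement is possible. Final partition (6 blocks): {S1} | {S0} | {S6} | {S2} | {S4} | {S5}.

6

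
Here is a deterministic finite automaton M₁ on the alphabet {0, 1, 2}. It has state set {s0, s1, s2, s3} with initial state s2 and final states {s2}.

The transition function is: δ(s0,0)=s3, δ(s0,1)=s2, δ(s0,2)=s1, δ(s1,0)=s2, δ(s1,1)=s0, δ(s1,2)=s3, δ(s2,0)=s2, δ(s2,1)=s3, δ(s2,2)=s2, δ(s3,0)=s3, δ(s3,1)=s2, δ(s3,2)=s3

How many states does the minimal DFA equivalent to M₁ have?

Reachable states from the start: {s2,s3}. Unreachable: {s0,s1} — drop them.
Initial partition by acceptance: {s2} | {s3}.
The partition is now stable with 2 blocks: {s2} | {s3}.

2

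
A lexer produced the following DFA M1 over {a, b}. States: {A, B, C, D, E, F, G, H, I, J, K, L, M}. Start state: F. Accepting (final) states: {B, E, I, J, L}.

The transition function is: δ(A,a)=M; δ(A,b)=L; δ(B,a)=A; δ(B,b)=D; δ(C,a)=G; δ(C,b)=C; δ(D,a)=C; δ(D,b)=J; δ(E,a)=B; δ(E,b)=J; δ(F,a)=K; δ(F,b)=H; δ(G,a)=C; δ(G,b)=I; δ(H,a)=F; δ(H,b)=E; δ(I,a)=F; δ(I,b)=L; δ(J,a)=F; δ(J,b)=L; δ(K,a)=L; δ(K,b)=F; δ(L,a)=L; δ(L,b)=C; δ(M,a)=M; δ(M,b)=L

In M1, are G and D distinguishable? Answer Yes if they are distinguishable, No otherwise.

No

Every state is reachable, so we keep all 13.
Initial partition by acceptance: {B,E,I,J,L} | {A,C,D,F,G,H,K,M}.
On input a, block {B,E,I,J,L} splits into {B,I,J} and {E,L}.
Split {B,I,J} by δ(·,b) → {I,J} and {B}.
Refine {A,C,D,F,G,H,K,M} on symbol a: members go to different blocks, giving {A,C,D,F,G,H,M} and {K}.
Refine {A,C,D,F,G,H,M} on symbol a: members go to different blocks, giving {A,C,D,G,H,M} and {F}.
On input a, block {A,C,D,G,H,M} splits into {A,C,D,G,M} and {H}.
Refine {A,C,D,G,M} on symbol b: members go to different blocks, giving {A,M} and {D,G} and {C}.
On input a, block {E,L} splits into {E} and {L}.
The partition is now stable with 10 blocks: {I,J} | {A,M} | {E} | {B} | {K} | {F} | {H} | {D,G} | {C} | {L}.
G and D lie in the same block of the stable partition, so they are equivalent — no string distinguishes them.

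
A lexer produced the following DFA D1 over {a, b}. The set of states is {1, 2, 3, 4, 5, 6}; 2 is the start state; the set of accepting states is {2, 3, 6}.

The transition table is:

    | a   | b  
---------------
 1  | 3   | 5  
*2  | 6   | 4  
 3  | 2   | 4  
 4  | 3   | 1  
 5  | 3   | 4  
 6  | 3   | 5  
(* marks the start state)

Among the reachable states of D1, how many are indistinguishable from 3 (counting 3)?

All states are reachable from the start state.
P0 = {2,3,6} | {1,4,5}.
Stable partition: {2,3,6} | {1,4,5} — 2 equivalence classes.
State 3 belongs to the block {2,3,6}, which has 3 states.

3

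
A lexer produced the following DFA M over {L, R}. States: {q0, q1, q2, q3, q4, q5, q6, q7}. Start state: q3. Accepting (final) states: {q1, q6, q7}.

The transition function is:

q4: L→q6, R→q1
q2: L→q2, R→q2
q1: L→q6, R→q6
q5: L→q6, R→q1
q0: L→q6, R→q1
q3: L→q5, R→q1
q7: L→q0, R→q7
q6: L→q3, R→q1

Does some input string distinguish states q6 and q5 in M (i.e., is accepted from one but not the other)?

States {q0,q2,q4,q7} cannot be reached from the start state, so discard them.
P0 = {q1,q6} | {q3,q5}.
Refine {q1,q6} on symbol L: members go to different blocks, giving {q1} and {q6}.
Refine {q3,q5} on symbol L: members go to different blocks, giving {q3} and {q5}.
Stable partition: {q1} | {q3} | {q6} | {q5} — 4 equivalence classes.
q6 and q5 end up in different blocks, so they are distinguishable. For instance, the string 'ε' is accepted from only q6.

Yes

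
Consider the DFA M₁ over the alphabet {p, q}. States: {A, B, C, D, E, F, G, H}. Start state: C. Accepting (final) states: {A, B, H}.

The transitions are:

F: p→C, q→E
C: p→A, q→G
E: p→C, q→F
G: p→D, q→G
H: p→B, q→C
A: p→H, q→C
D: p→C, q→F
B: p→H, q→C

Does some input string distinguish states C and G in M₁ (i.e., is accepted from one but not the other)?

Yes

Every state is reachable, so we keep all 8.
P0 = {A,B,H} | {C,D,E,F,G}.
On input p, block {C,D,E,F,G} splits into {D,E,F,G} and {C}.
Split {D,E,F,G} by δ(·,p) → {D,E,F} and {G}.
The partition is now stable with 4 blocks: {A,B,H} | {D,E,F} | {C} | {G}.
C and G end up in different blocks, so they are distinguishable. For instance, the string 'p' is accepted from only C.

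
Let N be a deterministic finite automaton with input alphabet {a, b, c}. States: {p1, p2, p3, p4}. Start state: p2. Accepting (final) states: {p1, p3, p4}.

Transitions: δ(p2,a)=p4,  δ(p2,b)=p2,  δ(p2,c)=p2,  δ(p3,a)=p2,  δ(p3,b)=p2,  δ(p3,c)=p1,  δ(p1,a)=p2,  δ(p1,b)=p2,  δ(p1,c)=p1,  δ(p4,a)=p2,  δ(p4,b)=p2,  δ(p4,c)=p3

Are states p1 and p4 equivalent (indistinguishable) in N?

All states are reachable from the start state.
Initial partition by acceptance: {p1,p3,p4} | {p2}.
The partition is now stable with 2 blocks: {p1,p3,p4} | {p2}.
p1 and p4 lie in the same block of the stable partition, so they are equivalent — no string distinguishes them.

Yes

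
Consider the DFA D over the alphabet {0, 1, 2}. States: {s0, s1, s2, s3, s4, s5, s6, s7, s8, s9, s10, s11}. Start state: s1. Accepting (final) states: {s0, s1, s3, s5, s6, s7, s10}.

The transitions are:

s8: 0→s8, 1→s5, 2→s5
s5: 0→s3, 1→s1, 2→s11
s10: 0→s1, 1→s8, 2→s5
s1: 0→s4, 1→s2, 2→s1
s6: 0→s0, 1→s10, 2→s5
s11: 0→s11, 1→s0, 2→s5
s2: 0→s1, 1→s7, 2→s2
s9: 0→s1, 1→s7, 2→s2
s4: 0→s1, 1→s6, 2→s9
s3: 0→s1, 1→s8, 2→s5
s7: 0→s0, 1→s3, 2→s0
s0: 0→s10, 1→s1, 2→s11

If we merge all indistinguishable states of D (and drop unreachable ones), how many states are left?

6

Initial partition by acceptance: {s0,s1,s3,s5,s6,s7,s10} | {s2,s4,s8,s9,s11}.
Split {s0,s1,s3,s5,s6,s7,s10} by δ(·,0) → {s0,s3,s5,s6,s7,s10} and {s1}.
Refine {s0,s3,s5,s6,s7,s10} on symbol 0: members go to different blocks, giving {s0,s5,s6,s7} and {s3,s10}.
Split {s0,s5,s6,s7} by δ(·,0) → {s0,s5} and {s6,s7}.
Split {s2,s4,s8,s9,s11} by δ(·,0) → {s2,s4,s9} and {s8,s11}.
The partition is now stable with 6 blocks: {s0,s5} | {s2,s4,s9} | {s1} | {s3,s10} | {s6,s7} | {s8,s11}.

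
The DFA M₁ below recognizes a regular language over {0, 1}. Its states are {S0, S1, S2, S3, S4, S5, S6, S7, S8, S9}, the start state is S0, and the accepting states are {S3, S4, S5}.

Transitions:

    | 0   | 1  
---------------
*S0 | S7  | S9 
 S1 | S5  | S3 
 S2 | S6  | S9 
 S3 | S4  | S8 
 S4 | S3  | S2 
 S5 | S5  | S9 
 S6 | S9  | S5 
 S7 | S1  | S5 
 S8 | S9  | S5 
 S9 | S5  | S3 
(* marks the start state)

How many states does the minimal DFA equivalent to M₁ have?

P0 = {S3,S4,S5} | {S0,S1,S2,S6,S7,S8,S9}.
Split {S0,S1,S2,S6,S7,S8,S9} by δ(·,0) → {S0,S2,S6,S7,S8} and {S1,S9}.
On input 1, block {S3,S4,S5} splits into {S3,S4} and {S5}.
Split {S0,S2,S6,S7,S8} by δ(·,0) → {S6,S7,S8} and {S0,S2}.
Refine {S3,S4} on symbol 1: members go to different blocks, giving {S3} and {S4}.
The partition is now stable with 6 blocks: {S3} | {S6,S7,S8} | {S1,S9} | {S5} | {S0,S2} | {S4}.

6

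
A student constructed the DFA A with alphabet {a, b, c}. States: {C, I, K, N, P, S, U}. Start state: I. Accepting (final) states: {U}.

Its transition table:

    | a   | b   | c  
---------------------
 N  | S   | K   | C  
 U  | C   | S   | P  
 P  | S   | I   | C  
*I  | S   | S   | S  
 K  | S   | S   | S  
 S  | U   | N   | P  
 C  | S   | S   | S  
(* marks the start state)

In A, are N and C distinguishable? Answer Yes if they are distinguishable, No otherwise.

Yes

Initial partition by acceptance: {U} | {C,I,K,N,P,S}.
Split {C,I,K,N,P,S} by δ(·,a) → {C,I,K,N,P} and {S}.
Split {C,I,K,N,P} by δ(·,b) → {C,I,K} and {N,P}.
The partition is now stable with 4 blocks: {U} | {C,I,K} | {S} | {N,P}.
N and C end up in different blocks, so they are distinguishable. For instance, the string 'ba' is accepted from only C.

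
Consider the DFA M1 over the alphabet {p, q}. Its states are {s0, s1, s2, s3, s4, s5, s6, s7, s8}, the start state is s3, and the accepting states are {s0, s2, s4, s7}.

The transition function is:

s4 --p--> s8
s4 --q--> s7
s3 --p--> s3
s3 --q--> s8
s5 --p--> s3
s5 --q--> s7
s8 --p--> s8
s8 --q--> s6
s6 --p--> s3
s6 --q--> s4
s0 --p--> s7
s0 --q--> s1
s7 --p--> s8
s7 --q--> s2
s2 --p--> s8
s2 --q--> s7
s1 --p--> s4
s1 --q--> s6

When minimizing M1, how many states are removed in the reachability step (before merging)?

Starting at s3 and following transitions, the reachable set is {s2, s3, s4, s6, s7, s8}. That leaves s0, s1, s5 unreachable — 3 in total.

3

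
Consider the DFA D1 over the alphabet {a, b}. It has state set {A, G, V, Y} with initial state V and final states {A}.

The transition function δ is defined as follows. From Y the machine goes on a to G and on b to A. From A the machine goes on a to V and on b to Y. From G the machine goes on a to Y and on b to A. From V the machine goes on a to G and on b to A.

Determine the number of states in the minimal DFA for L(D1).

2

All states are reachable from the start state.
Initial partition by acceptance: {A} | {G,V,Y}.
The partition is now stable with 2 blocks: {A} | {G,V,Y}.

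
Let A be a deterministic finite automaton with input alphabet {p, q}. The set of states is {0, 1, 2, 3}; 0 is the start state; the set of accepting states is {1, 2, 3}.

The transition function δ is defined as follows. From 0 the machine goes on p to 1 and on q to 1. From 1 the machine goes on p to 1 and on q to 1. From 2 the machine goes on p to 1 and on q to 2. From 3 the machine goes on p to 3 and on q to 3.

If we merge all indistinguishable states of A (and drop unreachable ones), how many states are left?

States {2,3} cannot be reached from the start state, so discard them.
P0 = {1} | {0}.
Stable partition: {1} | {0} — 2 equivalence classes.

2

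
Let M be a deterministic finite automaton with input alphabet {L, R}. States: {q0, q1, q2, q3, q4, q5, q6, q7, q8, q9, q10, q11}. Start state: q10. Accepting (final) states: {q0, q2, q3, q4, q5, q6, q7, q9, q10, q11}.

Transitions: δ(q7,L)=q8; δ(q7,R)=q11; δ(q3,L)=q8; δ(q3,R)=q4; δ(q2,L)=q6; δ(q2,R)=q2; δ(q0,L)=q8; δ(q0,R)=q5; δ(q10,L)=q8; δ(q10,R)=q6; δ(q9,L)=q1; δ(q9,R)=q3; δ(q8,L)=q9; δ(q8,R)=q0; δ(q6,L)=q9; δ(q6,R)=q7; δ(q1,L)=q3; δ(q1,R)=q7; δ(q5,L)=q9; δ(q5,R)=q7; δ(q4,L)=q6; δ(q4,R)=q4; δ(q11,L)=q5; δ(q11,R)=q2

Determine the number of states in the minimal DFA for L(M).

7

Initial partition by acceptance: {q0,q2,q3,q4,q5,q6,q7,q9,q10,q11} | {q1,q8}.
Split {q0,q2,q3,q4,q5,q6,q7,q9,q10,q11} by δ(·,L) → {q0,q3,q7,q9,q10} and {q2,q4,q5,q6,q11}.
Refine {q0,q3,q7,q9,q10} on symbol R: members go to different blocks, giving {q0,q3,q7,q10} and {q9}.
On input L, block {q1,q8} splits into {q1} and {q8}.
Refine {q2,q4,q5,q6,q11} on symbol L: members go to different blocks, giving {q2,q4,q11} and {q5,q6}.
Split {q0,q3,q7,q10} by δ(·,R) → {q0,q10} and {q3,q7}.
The partition is now stable with 7 blocks: {q0,q10} | {q1} | {q2,q4,q11} | {q9} | {q8} | {q5,q6} | {q3,q7}.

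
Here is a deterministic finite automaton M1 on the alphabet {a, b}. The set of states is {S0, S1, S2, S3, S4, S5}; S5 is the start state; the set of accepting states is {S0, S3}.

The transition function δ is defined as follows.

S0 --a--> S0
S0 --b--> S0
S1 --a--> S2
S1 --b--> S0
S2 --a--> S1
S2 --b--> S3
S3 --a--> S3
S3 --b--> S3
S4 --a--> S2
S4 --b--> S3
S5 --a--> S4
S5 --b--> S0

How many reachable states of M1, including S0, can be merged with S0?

2

All states are reachable from the start state.
Initial partition by acceptance: {S0,S3} | {S1,S2,S4,S5}.
Stable partition: {S0,S3} | {S1,S2,S4,S5} — 2 equivalence classes.
State S0 belongs to the block {S0,S3}, which has 2 states.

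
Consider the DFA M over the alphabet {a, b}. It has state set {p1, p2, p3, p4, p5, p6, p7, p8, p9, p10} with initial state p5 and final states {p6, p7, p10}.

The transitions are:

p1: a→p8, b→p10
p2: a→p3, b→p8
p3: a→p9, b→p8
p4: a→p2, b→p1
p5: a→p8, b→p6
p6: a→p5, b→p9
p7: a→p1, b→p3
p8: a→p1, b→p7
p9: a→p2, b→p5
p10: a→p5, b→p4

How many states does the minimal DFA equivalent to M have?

P0 = {p6,p7,p10} | {p1,p2,p3,p4,p5,p8,p9}.
Split {p1,p2,p3,p4,p5,p8,p9} by δ(·,b) → {p2,p3,p4,p9} and {p1,p5,p8}.
No further refinement is possible. Final partition (3 blocks): {p6,p7,p10} | {p2,p3,p4,p9} | {p1,p5,p8}.

3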